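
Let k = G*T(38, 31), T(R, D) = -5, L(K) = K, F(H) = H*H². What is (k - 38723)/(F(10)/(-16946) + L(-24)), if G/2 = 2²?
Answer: 328438899/203852 ≈ 1611.2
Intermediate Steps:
F(H) = H³
G = 8 (G = 2*2² = 2*4 = 8)
k = -40 (k = 8*(-5) = -40)
(k - 38723)/(F(10)/(-16946) + L(-24)) = (-40 - 38723)/(10³/(-16946) - 24) = -38763/(1000*(-1/16946) - 24) = -38763/(-500/8473 - 24) = -38763/(-203852/8473) = -38763*(-8473/203852) = 328438899/203852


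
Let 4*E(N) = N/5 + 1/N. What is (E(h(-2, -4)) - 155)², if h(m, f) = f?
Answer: 154281241/6400 ≈ 24106.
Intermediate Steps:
E(N) = 1/(4*N) + N/20 (E(N) = (N/5 + 1/N)/4 = (1/N + N/5)/4 = 1/(4*N) + N/20)
(E(h(-2, -4)) - 155)² = ((1/20)*(5 + (-4)²)/(-4) - 155)² = ((1/20)*(-¼)*(5 + 16) - 155)² = ((1/20)*(-¼)*21 - 155)² = (-21/80 - 155)² = (-12421/80)² = 154281241/6400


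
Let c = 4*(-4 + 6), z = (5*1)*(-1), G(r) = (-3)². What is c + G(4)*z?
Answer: -37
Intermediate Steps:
G(r) = 9
z = -5 (z = 5*(-1) = -5)
c = 8 (c = 4*2 = 8)
c + G(4)*z = 8 + 9*(-5) = 8 - 45 = -37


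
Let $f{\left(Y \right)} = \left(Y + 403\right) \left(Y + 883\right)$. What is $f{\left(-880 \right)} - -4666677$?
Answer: $4665246$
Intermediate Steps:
$f{\left(Y \right)} = \left(403 + Y\right) \left(883 + Y\right)$
$f{\left(-880 \right)} - -4666677 = \left(355849 + \left(-880\right)^{2} + 1286 \left(-880\right)\right) - -4666677 = \left(355849 + 774400 - 1131680\right) + 4666677 = -1431 + 4666677 = 4665246$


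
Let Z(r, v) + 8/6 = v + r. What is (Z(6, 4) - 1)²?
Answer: 529/9 ≈ 58.778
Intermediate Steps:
Z(r, v) = -4/3 + r + v (Z(r, v) = -4/3 + (v + r) = -4/3 + (r + v) = -4/3 + r + v)
(Z(6, 4) - 1)² = ((-4/3 + 6 + 4) - 1)² = (26/3 - 1)² = (23/3)² = 529/9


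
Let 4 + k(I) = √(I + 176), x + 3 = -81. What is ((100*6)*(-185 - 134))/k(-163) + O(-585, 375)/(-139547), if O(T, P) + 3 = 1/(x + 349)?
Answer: 9437284516794/36979955 + 63800*√13 ≈ 4.8523e+5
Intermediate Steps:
x = -84 (x = -3 - 81 = -84)
k(I) = -4 + √(176 + I) (k(I) = -4 + √(I + 176) = -4 + √(176 + I))
O(T, P) = -794/265 (O(T, P) = -3 + 1/(-84 + 349) = -3 + 1/265 = -794/265)
((100*6)*(-185 - 134))/k(-163) + O(-585, 375)/(-139547) = ((100*6)*(-185 - 134))/(-4 + √(176 - 163)) - 794/265/(-139547) = (600*(-319))/(-4 + √13) - 794/265*(-1/139547) = -191400/(-4 + √13) + 794/36979955 = 794/36979955 - 191400/(-4 + √13)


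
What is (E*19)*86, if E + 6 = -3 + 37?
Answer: 45752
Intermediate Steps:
E = 28 (E = -6 + (-3 + 37) = -6 + 34 = 28)
(E*19)*86 = (28*19)*86 = 532*86 = 45752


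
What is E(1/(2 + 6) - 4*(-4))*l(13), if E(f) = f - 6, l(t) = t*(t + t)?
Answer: 13689/4 ≈ 3422.3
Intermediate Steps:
l(t) = 2*t² (l(t) = t*(2*t) = 2*t²)
E(f) = -6 + f
E(1/(2 + 6) - 4*(-4))*l(13) = (-6 + (1/(2 + 6) - 4*(-4)))*(2*13²) = (-6 + (1/8 + 16))*(2*169) = (-6 + (⅛ + 16))*338 = (-6 + 129/8)*338 = (81/8)*338 = 13689/4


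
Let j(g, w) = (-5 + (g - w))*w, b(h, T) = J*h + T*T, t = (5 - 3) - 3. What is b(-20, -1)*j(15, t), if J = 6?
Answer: 1309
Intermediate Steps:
t = -1 (t = 2 - 3 = -1)
b(h, T) = T**2 + 6*h (b(h, T) = 6*h + T*T = 6*h + T**2 = T**2 + 6*h)
j(g, w) = w*(-5 + g - w) (j(g, w) = (-5 + g - w)*w = w*(-5 + g - w))
b(-20, -1)*j(15, t) = ((-1)**2 + 6*(-20))*(-(-5 + 15 - 1*(-1))) = (1 - 120)*(-(-5 + 15 + 1)) = -(-119)*11 = -119*(-11) = 1309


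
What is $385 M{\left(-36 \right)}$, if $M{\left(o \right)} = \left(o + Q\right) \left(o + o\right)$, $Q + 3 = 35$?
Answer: $110880$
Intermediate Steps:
$Q = 32$ ($Q = -3 + 35 = 32$)
$M{\left(o \right)} = 2 o \left(32 + o\right)$ ($M{\left(o \right)} = \left(o + 32\right) \left(o + o\right) = \left(32 + o\right) 2 o = 2 o \left(32 + o\right)$)
$385 M{\left(-36 \right)} = 385 \cdot 2 \left(-36\right) \left(32 - 36\right) = 385 \cdot 2 \left(-36\right) \left(-4\right) = 385 \cdot 288 = 110880$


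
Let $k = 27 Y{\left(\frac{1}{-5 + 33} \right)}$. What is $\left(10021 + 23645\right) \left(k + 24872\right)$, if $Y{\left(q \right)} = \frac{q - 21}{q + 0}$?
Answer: $303768318$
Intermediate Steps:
$Y{\left(q \right)} = \frac{-21 + q}{q}$
$k = -15849$ ($k = 27 \frac{-21 + \frac{1}{-5 + 33}}{\frac{1}{-5 + 33}} = 27 \frac{-21 + \frac{1}{28}}{\frac{1}{28}} = 27 \frac{1}{\frac{1}{28}} \left(-21 + \frac{1}{28}\right) = 27 \cdot 28 \left(- \frac{587}{28}\right) = 27 \left(-587\right) = -15849$)
$\left(10021 + 23645\right) \left(k + 24872\right) = \left(10021 + 23645\right) \left(-15849 + 24872\right) = 33666 \cdot 9023 = 303768318$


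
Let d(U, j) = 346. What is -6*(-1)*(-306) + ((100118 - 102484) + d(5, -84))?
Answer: -3856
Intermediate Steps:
-6*(-1)*(-306) + ((100118 - 102484) + d(5, -84)) = -6*(-1)*(-306) + ((100118 - 102484) + 346) = 6*(-306) + (-2366 + 346) = -1836 - 2020 = -3856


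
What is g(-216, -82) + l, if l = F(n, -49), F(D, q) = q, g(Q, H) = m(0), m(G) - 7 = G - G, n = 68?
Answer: -42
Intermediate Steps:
m(G) = 7 (m(G) = 7 + (G - G) = 7 + 0 = 7)
g(Q, H) = 7
l = -49
g(-216, -82) + l = 7 - 49 = -42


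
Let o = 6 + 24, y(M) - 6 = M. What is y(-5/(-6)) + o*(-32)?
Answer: -5719/6 ≈ -953.17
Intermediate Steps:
y(M) = 6 + M
o = 30
y(-5/(-6)) + o*(-32) = (6 - 5/(-6)) + 30*(-32) = (6 - 5*(-⅙)) - 960 = (6 + ⅚) - 960 = 41/6 - 960 = -5719/6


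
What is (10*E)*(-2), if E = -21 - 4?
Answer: 500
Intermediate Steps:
E = -25
(10*E)*(-2) = (10*(-25))*(-2) = -250*(-2) = 500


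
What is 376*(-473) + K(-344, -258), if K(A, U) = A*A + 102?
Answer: -59410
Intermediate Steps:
K(A, U) = 102 + A² (K(A, U) = A² + 102 = 102 + A²)
376*(-473) + K(-344, -258) = 376*(-473) + (102 + (-344)²) = -177848 + (102 + 118336) = -177848 + 118438 = -59410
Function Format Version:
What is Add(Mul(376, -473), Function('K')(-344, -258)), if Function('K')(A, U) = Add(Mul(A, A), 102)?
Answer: -59410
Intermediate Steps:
Function('K')(A, U) = Add(102, Pow(A, 2)) (Function('K')(A, U) = Add(Pow(A, 2), 102) = Add(102, Pow(A, 2)))
Add(Mul(376, -473), Function('K')(-344, -258)) = Add(Mul(376, -473), Add(102, Pow(-344, 2))) = Add(-177848, Add(102, 118336)) = Add(-177848, 118438) = -59410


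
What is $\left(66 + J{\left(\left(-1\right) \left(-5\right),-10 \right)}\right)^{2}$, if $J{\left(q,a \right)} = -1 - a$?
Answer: $5625$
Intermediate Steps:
$\left(66 + J{\left(\left(-1\right) \left(-5\right),-10 \right)}\right)^{2} = \left(66 - -9\right)^{2} = \left(66 + \left(-1 + 10\right)\right)^{2} = \left(66 + 9\right)^{2} = 75^{2} = 5625$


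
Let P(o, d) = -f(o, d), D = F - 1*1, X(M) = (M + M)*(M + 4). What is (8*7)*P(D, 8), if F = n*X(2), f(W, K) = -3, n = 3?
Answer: 168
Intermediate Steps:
X(M) = 2*M*(4 + M) (X(M) = (2*M)*(4 + M) = 2*M*(4 + M))
F = 72 (F = 3*(2*2*(4 + 2)) = 3*(2*2*6) = 3*24 = 72)
D = 71 (D = 72 - 1*1 = 72 - 1 = 71)
P(o, d) = 3 (P(o, d) = -1*(-3) = 3)
(8*7)*P(D, 8) = (8*7)*3 = 56*3 = 168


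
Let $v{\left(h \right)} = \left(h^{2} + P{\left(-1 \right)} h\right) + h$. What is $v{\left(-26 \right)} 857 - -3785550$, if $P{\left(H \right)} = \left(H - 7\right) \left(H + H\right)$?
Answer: $3986088$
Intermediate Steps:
$P{\left(H \right)} = 2 H \left(-7 + H\right)$ ($P{\left(H \right)} = \left(-7 + H\right) 2 H = 2 H \left(-7 + H\right)$)
$v{\left(h \right)} = h^{2} + 17 h$ ($v{\left(h \right)} = \left(h^{2} + 2 \left(-1\right) \left(-7 - 1\right) h\right) + h = \left(h^{2} + 2 \left(-1\right) \left(-8\right) h\right) + h = \left(h^{2} + 16 h\right) + h = h^{2} + 17 h$)
$v{\left(-26 \right)} 857 - -3785550 = - 26 \left(17 - 26\right) 857 - -3785550 = \left(-26\right) \left(-9\right) 857 + 3785550 = 234 \cdot 857 + 3785550 = 200538 + 3785550 = 3986088$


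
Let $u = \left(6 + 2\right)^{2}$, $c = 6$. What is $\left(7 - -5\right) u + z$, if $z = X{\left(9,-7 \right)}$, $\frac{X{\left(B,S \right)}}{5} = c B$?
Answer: $1038$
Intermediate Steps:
$u = 64$ ($u = 8^{2} = 64$)
$X{\left(B,S \right)} = 30 B$ ($X{\left(B,S \right)} = 5 \cdot 6 B = 30 B$)
$z = 270$ ($z = 30 \cdot 9 = 270$)
$\left(7 - -5\right) u + z = \left(7 - -5\right) 64 + 270 = \left(7 + 5\right) 64 + 270 = 12 \cdot 64 + 270 = 768 + 270 = 1038$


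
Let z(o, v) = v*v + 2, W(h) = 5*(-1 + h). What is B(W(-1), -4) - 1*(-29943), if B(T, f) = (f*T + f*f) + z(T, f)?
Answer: 30017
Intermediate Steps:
W(h) = -5 + 5*h
z(o, v) = 2 + v² (z(o, v) = v² + 2 = 2 + v²)
B(T, f) = 2 + 2*f² + T*f (B(T, f) = (f*T + f*f) + (2 + f²) = (T*f + f²) + (2 + f²) = (f² + T*f) + (2 + f²) = 2 + 2*f² + T*f)
B(W(-1), -4) - 1*(-29943) = (2 + 2*(-4)² + (-5 + 5*(-1))*(-4)) - 1*(-29943) = (2 + 2*16 + (-5 - 5)*(-4)) + 29943 = (2 + 32 - 10*(-4)) + 29943 = (2 + 32 + 40) + 29943 = 74 + 29943 = 30017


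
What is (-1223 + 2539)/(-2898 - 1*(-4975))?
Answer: 1316/2077 ≈ 0.63361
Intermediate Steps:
(-1223 + 2539)/(-2898 - 1*(-4975)) = 1316/(-2898 + 4975) = 1316/2077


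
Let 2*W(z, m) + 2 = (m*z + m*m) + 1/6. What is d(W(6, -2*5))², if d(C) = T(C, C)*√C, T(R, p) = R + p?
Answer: 12008989/432 ≈ 27799.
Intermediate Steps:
W(z, m) = -11/12 + m²/2 + m*z/2 (W(z, m) = -1 + ((m*z + m*m) + 1/6)/2 = -1 + ((m*z + m²) + ⅙)/2 = -1 + ((m² + m*z) + ⅙)/2 = -1 + (⅙ + m² + m*z)/2 = -1 + (1/12 + m²/2 + m*z/2) = -11/12 + m²/2 + m*z/2)
d(C) = 2*C^(3/2) (d(C) = (C + C)*√C = (2*C)*√C = 2*C^(3/2))
d(W(6, -2*5))² = (2*(-11/12 + (-2*5)²/2 + (½)*(-2*5)*6)^(3/2))² = (2*(-11/12 + (½)*(-10)² + (½)*(-10)*6)^(3/2))² = (2*(-11/12 + (½)*100 - 30)^(3/2))² = (2*(-11/12 + 50 - 30)^(3/2))² = (2*(229/12)^(3/2))² = (2*(229*√687/72))² = (229*√687/36)² = 12008989/432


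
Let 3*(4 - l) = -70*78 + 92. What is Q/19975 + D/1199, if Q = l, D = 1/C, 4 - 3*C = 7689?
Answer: 1982913397/22086713055 ≈ 0.089779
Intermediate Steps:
C = -7685/3 (C = 4/3 - ⅓*7689 = 4/3 - 2563 = -7685/3 ≈ -2561.7)
D = -3/7685 (D = 1/(-7685/3) = -3/7685 ≈ -0.00039037)
l = 5380/3 (l = 4 - (-70*78 + 92)/3 = 4 - (-5460 + 92)/3 = 4 - ⅓*(-5368) = 4 + 5368/3 = 5380/3 ≈ 1793.3)
Q = 5380/3 ≈ 1793.3
Q/19975 + D/1199 = (5380/3)/19975 - 3/7685/1199 = (5380/3)*(1/19975) - 3/7685*1/1199 = 1076/11985 - 3/9214315 = 1982913397/22086713055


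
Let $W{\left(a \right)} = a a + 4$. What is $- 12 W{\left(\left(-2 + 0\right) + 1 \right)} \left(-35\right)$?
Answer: $2100$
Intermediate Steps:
$W{\left(a \right)} = 4 + a^{2}$ ($W{\left(a \right)} = a^{2} + 4 = 4 + a^{2}$)
$- 12 W{\left(\left(-2 + 0\right) + 1 \right)} \left(-35\right) = - 12 \left(4 + \left(\left(-2 + 0\right) + 1\right)^{2}\right) \left(-35\right) = - 12 \left(4 + \left(-2 + 1\right)^{2}\right) \left(-35\right) = - 12 \left(4 + \left(-1\right)^{2}\right) \left(-35\right) = - 12 \left(4 + 1\right) \left(-35\right) = \left(-12\right) 5 \left(-35\right) = \left(-60\right) \left(-35\right) = 2100$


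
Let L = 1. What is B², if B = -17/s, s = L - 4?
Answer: 289/9 ≈ 32.111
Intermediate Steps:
s = -3 (s = 1 - 4 = -3)
B = 17/3 (B = -17/(-3) = -17*(-⅓) = 17/3 ≈ 5.6667)
B² = (17/3)² = 289/9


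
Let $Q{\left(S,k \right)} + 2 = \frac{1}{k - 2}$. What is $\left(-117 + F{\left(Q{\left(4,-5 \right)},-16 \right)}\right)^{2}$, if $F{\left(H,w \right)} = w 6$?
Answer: $45369$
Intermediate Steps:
$Q{\left(S,k \right)} = -2 + \frac{1}{-2 + k}$ ($Q{\left(S,k \right)} = -2 + \frac{1}{k - 2} = -2 + \frac{1}{-2 + k}$)
$F{\left(H,w \right)} = 6 w$
$\left(-117 + F{\left(Q{\left(4,-5 \right)},-16 \right)}\right)^{2} = \left(-117 + 6 \left(-16\right)\right)^{2} = \left(-117 - 96\right)^{2} = \left(-213\right)^{2} = 45369$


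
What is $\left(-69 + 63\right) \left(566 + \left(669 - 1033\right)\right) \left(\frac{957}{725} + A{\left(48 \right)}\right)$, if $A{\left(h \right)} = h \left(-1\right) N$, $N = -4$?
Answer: $- \frac{5857596}{25} \approx -2.343 \cdot 10^{5}$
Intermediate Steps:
$A{\left(h \right)} = 4 h$ ($A{\left(h \right)} = h \left(-1\right) \left(-4\right) = - h \left(-4\right) = 4 h$)
$\left(-69 + 63\right) \left(566 + \left(669 - 1033\right)\right) \left(\frac{957}{725} + A{\left(48 \right)}\right) = \left(-69 + 63\right) \left(566 + \left(669 - 1033\right)\right) \left(\frac{957}{725} + 4 \cdot 48\right) = - 6 \left(566 - 364\right) \left(957 \cdot \frac{1}{725} + 192\right) = - 6 \cdot 202 \left(\frac{33}{25} + 192\right) = - 6 \cdot 202 \cdot \frac{4833}{25} = \left(-6\right) \frac{976266}{25} = - \frac{5857596}{25}$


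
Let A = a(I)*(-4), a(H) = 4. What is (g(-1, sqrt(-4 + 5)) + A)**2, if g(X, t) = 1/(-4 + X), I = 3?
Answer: 6561/25 ≈ 262.44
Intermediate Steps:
A = -16 (A = 4*(-4) = -16)
(g(-1, sqrt(-4 + 5)) + A)**2 = (1/(-4 - 1) - 16)**2 = (1/(-5) - 16)**2 = (-1/5 - 16)**2 = (-81/5)**2 = 6561/25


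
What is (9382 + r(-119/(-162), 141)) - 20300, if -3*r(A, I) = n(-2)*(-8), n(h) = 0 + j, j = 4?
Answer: -32722/3 ≈ -10907.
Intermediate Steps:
n(h) = 4 (n(h) = 0 + 4 = 4)
r(A, I) = 32/3 (r(A, I) = -4*(-8)/3 = -⅓*(-32) = 32/3)
(9382 + r(-119/(-162), 141)) - 20300 = (9382 + 32/3) - 20300 = 28178/3 - 20300 = -32722/3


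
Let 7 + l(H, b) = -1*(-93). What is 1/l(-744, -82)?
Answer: 1/86 ≈ 0.011628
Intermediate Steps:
l(H, b) = 86 (l(H, b) = -7 - 1*(-93) = -7 + 93 = 86)
1/l(-744, -82) = 1/86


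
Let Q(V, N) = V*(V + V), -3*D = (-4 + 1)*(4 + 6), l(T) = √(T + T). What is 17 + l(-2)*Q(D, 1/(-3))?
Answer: 17 + 400*I ≈ 17.0 + 400.0*I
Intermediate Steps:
l(T) = √2*√T (l(T) = √(2*T) = √2*√T)
D = 10 (D = -(-4 + 1)*(4 + 6)/3 = -(-1)*10 = -⅓*(-30) = 10)
Q(V, N) = 2*V² (Q(V, N) = V*(2*V) = 2*V²)
17 + l(-2)*Q(D, 1/(-3)) = 17 + (√2*√(-2))*(2*10²) = 17 + (√2*(I*√2))*(2*100) = 17 + (2*I)*200 = 17 + 400*I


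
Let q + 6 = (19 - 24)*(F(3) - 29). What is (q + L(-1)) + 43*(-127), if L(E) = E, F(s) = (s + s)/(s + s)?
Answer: -5328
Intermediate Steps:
F(s) = 1 (F(s) = (2*s)/((2*s)) = (2*s)*(1/(2*s)) = 1)
q = 134 (q = -6 + (19 - 24)*(1 - 29) = -6 - 5*(-28) = -6 + 140 = 134)
(q + L(-1)) + 43*(-127) = (134 - 1) + 43*(-127) = 133 - 5461 = -5328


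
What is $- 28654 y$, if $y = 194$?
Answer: $-5558876$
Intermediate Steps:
$- 28654 y = \left(-28654\right) 194 = -5558876$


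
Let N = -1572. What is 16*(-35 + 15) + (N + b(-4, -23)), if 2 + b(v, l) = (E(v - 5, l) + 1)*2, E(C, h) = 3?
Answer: -1886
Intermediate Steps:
b(v, l) = 6 (b(v, l) = -2 + (3 + 1)*2 = -2 + 4*2 = -2 + 8 = 6)
16*(-35 + 15) + (N + b(-4, -23)) = 16*(-35 + 15) + (-1572 + 6) = 16*(-20) - 1566 = -320 - 1566 = -1886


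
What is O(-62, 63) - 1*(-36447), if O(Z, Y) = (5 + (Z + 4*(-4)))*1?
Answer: 36374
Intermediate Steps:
O(Z, Y) = -11 + Z (O(Z, Y) = (5 + (Z - 16))*1 = (5 + (-16 + Z))*1 = (-11 + Z)*1 = -11 + Z)
O(-62, 63) - 1*(-36447) = (-11 - 62) - 1*(-36447) = -73 + 36447 = 36374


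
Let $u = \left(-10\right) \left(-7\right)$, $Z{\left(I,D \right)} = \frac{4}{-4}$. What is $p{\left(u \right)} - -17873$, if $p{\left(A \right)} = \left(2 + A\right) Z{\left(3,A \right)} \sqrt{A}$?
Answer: $17873 - 72 \sqrt{70} \approx 17271.0$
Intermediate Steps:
$Z{\left(I,D \right)} = -1$ ($Z{\left(I,D \right)} = 4 \left(- \frac{1}{4}\right) = -1$)
$u = 70$
$p{\left(A \right)} = \sqrt{A} \left(-2 - A\right)$ ($p{\left(A \right)} = \left(2 + A\right) \left(-1\right) \sqrt{A} = \left(-2 - A\right) \sqrt{A} = \sqrt{A} \left(-2 - A\right)$)
$p{\left(u \right)} - -17873 = \sqrt{70} \left(-2 - 70\right) - -17873 = \sqrt{70} \left(-2 - 70\right) + 17873 = \sqrt{70} \left(-72\right) + 17873 = - 72 \sqrt{70} + 17873 = 17873 - 72 \sqrt{70}$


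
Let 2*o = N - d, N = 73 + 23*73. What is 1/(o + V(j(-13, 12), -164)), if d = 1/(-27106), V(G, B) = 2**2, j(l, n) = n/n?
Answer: 54212/47706561 ≈ 0.0011364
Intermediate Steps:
j(l, n) = 1
N = 1752 (N = 73 + 1679 = 1752)
V(G, B) = 4
d = -1/27106 ≈ -3.6892e-5
o = 47489713/54212 (o = (1752 - 1*(-1/27106))/2 = (1752 + 1/27106)/2 = (1/2)*(47489713/27106) = 47489713/54212 ≈ 876.00)
1/(o + V(j(-13, 12), -164)) = 1/(47489713/54212 + 4) = 1/(47706561/54212) = 54212/47706561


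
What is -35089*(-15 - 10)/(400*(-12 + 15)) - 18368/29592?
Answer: 43228001/59184 ≈ 730.40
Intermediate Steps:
-35089*(-15 - 10)/(400*(-12 + 15)) - 18368/29592 = -35089/(((3/(-25))*20)*20) - 18368*1/29592 = -35089/(((3*(-1/25))*20)*20) - 2296/3699 = -35089/(-3/25*20*20) - 2296/3699 = -35089/((-12/5*20)) - 2296/3699 = -35089/(-48) - 2296/3699 = -35089*(-1/48) - 2296/3699 = 35089/48 - 2296/3699 = 43228001/59184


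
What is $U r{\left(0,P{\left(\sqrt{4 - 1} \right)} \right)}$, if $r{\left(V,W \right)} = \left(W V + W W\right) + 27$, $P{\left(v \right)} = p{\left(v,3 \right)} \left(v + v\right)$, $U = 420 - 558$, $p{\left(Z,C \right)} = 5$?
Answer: $-45126$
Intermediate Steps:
$U = -138$ ($U = 420 - 558 = -138$)
$P{\left(v \right)} = 10 v$ ($P{\left(v \right)} = 5 \left(v + v\right) = 5 \cdot 2 v = 10 v$)
$r{\left(V,W \right)} = 27 + W^{2} + V W$ ($r{\left(V,W \right)} = \left(V W + W^{2}\right) + 27 = \left(W^{2} + V W\right) + 27 = 27 + W^{2} + V W$)
$U r{\left(0,P{\left(\sqrt{4 - 1} \right)} \right)} = - 138 \left(27 + \left(10 \sqrt{4 - 1}\right)^{2} + 0 \cdot 10 \sqrt{4 - 1}\right) = - 138 \left(27 + \left(10 \sqrt{3}\right)^{2} + 0 \cdot 10 \sqrt{3}\right) = - 138 \left(27 + 300 + 0\right) = \left(-138\right) 327 = -45126$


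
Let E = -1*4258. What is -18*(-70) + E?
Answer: -2998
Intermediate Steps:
E = -4258
-18*(-70) + E = -18*(-70) - 4258 = 1260 - 4258 = -2998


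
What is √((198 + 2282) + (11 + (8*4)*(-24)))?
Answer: √1723 ≈ 41.509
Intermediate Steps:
√((198 + 2282) + (11 + (8*4)*(-24))) = √(2480 + (11 + 32*(-24))) = √(2480 + (11 - 768)) = √(2480 - 757) = √1723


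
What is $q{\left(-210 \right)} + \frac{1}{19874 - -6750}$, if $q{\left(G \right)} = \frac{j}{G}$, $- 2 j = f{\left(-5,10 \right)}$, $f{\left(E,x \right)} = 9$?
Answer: $\frac{20003}{931840} \approx 0.021466$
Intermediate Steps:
$j = - \frac{9}{2}$ ($j = \left(- \frac{1}{2}\right) 9 = - \frac{9}{2} \approx -4.5$)
$q{\left(G \right)} = - \frac{9}{2 G}$
$q{\left(-210 \right)} + \frac{1}{19874 - -6750} = - \frac{9}{2 \left(-210\right)} + \frac{1}{19874 - -6750} = \left(- \frac{9}{2}\right) \left(- \frac{1}{210}\right) + \frac{1}{19874 + 6750} = \frac{3}{140} + \frac{1}{26624} = \frac{20003}{931840}$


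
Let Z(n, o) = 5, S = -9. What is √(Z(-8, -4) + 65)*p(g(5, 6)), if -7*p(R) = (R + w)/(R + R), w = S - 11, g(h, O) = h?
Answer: 3*√70/14 ≈ 1.7928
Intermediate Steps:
w = -20 (w = -9 - 11 = -20)
p(R) = -(-20 + R)/(14*R) (p(R) = -(R - 20)/(7*(R + R)) = -(-20 + R)/(7*(2*R)) = -(-20 + R)*1/(2*R)/7 = -(-20 + R)/(14*R))
√(Z(-8, -4) + 65)*p(g(5, 6)) = √(5 + 65)*((1/14)*(20 - 1*5)/5) = √70*((1/14)*(⅕)*(20 - 5)) = √70*((1/14)*(⅕)*15) = √70*(3/14) = 3*√70/14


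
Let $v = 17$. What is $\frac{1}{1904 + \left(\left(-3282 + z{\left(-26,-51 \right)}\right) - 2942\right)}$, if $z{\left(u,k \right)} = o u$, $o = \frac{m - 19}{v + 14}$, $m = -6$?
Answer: $- \frac{31}{133270} \approx -0.00023261$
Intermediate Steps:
$o = - \frac{25}{31}$ ($o = \frac{-6 - 19}{17 + 14} = - \frac{25}{31} \approx -0.80645$)
$z{\left(u,k \right)} = - \frac{25 u}{31}$
$\frac{1}{1904 + \left(\left(-3282 + z{\left(-26,-51 \right)}\right) - 2942\right)} = \frac{1}{1904 - \frac{192294}{31}} = \frac{1}{- \frac{133270}{31}} = - \frac{31}{133270}$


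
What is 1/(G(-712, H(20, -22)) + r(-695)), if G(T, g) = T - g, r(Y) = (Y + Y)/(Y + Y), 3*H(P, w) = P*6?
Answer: -1/751 ≈ -0.0013316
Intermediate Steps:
H(P, w) = 2*P (H(P, w) = (P*6)/3 = (6*P)/3 = 2*P)
r(Y) = 1 (r(Y) = (2*Y)/((2*Y)) = (2*Y)*(1/(2*Y)) = 1)
1/(G(-712, H(20, -22)) + r(-695)) = 1/((-712 - 2*20) + 1) = 1/((-712 - 1*40) + 1) = 1/((-712 - 40) + 1) = 1/(-752 + 1) = 1/(-751) = -1/751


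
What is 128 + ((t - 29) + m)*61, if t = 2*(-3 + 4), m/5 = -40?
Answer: -13719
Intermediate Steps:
m = -200 (m = 5*(-40) = -200)
t = 2 (t = 2*1 = 2)
128 + ((t - 29) + m)*61 = 128 + ((2 - 29) - 200)*61 = 128 + (-27 - 200)*61 = 128 - 227*61 = 128 - 13847 = -13719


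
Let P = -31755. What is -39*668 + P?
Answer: -57807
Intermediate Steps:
-39*668 + P = -39*668 - 31755 = -26052 - 31755 = -57807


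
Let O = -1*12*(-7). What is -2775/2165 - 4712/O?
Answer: -521729/9093 ≈ -57.377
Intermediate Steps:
O = 84 (O = -12*(-7) = 84)
-2775/2165 - 4712/O = -2775/2165 - 4712/84 = -2775*1/2165 - 4712*1/84 = -555/433 - 1178/21 = -521729/9093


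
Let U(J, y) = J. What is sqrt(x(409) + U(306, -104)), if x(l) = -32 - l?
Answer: 3*I*sqrt(15) ≈ 11.619*I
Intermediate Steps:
sqrt(x(409) + U(306, -104)) = sqrt((-32 - 1*409) + 306) = sqrt((-32 - 409) + 306) = sqrt(-441 + 306) = sqrt(-135) = 3*I*sqrt(15)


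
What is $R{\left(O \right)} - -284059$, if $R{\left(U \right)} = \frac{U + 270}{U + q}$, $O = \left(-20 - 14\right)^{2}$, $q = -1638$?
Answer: $\frac{68457506}{241} \approx 2.8406 \cdot 10^{5}$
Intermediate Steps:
$O = 1156$ ($O = \left(-34\right)^{2} = 1156$)
$R{\left(U \right)} = \frac{270 + U}{-1638 + U}$ ($R{\left(U \right)} = \frac{U + 270}{U - 1638} = \frac{270 + U}{-1638 + U}$)
$R{\left(O \right)} - -284059 = \frac{270 + 1156}{-1638 + 1156} - -284059 = \frac{1}{-482} \cdot 1426 + 284059 = \left(- \frac{1}{482}\right) 1426 + 284059 = - \frac{713}{241} + 284059 = \frac{68457506}{241}$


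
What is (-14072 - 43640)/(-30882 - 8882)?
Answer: 14428/9941 ≈ 1.4514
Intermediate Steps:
(-14072 - 43640)/(-30882 - 8882) = -57712/(-39764) = -57712*(-1/39764) = 14428/9941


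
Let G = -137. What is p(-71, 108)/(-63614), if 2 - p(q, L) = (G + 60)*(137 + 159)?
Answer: -11397/31807 ≈ -0.35832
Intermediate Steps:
p(q, L) = 22794 (p(q, L) = 2 - (-137 + 60)*(137 + 159) = 2 - (-77)*296 = 2 - 1*(-22792) = 2 + 22792 = 22794)
p(-71, 108)/(-63614) = 22794/(-63614) = 22794*(-1/63614) = -11397/31807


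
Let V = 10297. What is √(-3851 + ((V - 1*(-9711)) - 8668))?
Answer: √7489 ≈ 86.539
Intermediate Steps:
√(-3851 + ((V - 1*(-9711)) - 8668)) = √(-3851 + ((10297 - 1*(-9711)) - 8668)) = √(-3851 + ((10297 + 9711) - 8668)) = √(-3851 + (20008 - 8668)) = √(-3851 + 11340) = √7489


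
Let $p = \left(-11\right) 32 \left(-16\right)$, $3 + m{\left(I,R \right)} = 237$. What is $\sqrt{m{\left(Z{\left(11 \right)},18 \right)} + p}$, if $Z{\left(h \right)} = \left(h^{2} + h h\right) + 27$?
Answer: $\sqrt{5866} \approx 76.59$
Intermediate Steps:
$Z{\left(h \right)} = 27 + 2 h^{2}$ ($Z{\left(h \right)} = \left(h^{2} + h^{2}\right) + 27 = 2 h^{2} + 27 = 27 + 2 h^{2}$)
$m{\left(I,R \right)} = 234$ ($m{\left(I,R \right)} = -3 + 237 = 234$)
$p = 5632$ ($p = \left(-352\right) \left(-16\right) = 5632$)
$\sqrt{m{\left(Z{\left(11 \right)},18 \right)} + p} = \sqrt{234 + 5632} = \sqrt{5866}$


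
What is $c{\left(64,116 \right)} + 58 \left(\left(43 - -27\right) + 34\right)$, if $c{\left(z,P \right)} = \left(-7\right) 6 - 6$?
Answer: $5984$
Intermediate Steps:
$c{\left(z,P \right)} = -48$ ($c{\left(z,P \right)} = -42 - 6 = -48$)
$c{\left(64,116 \right)} + 58 \left(\left(43 - -27\right) + 34\right) = -48 + 58 \left(\left(43 - -27\right) + 34\right) = -48 + 58 \left(\left(43 + 27\right) + 34\right) = -48 + 58 \left(70 + 34\right) = -48 + 58 \cdot 104 = -48 + 6032 = 5984$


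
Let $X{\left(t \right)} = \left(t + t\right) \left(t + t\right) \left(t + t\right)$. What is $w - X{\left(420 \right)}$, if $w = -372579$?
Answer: $-593076579$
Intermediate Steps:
$X{\left(t \right)} = 8 t^{3}$ ($X{\left(t \right)} = 2 t 2 t 2 t = 4 t^{2} \cdot 2 t = 8 t^{3}$)
$w - X{\left(420 \right)} = -372579 - 8 \cdot 420^{3} = -372579 - 8 \cdot 74088000 = -372579 - 592704000 = -593076579$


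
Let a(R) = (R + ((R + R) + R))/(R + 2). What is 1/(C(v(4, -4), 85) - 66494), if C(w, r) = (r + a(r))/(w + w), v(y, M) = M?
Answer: -696/46287559 ≈ -1.5036e-5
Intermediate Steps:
a(R) = 4*R/(2 + R) (a(R) = (R + (2*R + R))/(2 + R) = (R + 3*R)/(2 + R) = (4*R)/(2 + R) = 4*R/(2 + R))
C(w, r) = (r + 4*r/(2 + r))/(2*w) (C(w, r) = (r + 4*r/(2 + r))/(w + w) = (r + 4*r/(2 + r))/((2*w)) = (r + 4*r/(2 + r))*(1/(2*w)) = (r + 4*r/(2 + r))/(2*w))
1/(C(v(4, -4), 85) - 66494) = 1/((½)*85*(6 + 85)/(-4*(2 + 85)) - 66494) = 1/((½)*85*(-¼)*91/87 - 66494) = 1/((½)*85*(-¼)*(1/87)*91 - 66494) = 1/(-7735/696 - 66494) = 1/(-46287559/696) = -696/46287559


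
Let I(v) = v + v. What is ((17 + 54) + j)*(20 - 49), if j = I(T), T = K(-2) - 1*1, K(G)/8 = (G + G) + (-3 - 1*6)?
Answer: 4031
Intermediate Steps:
K(G) = -72 + 16*G (K(G) = 8*((G + G) + (-3 - 1*6)) = 8*(2*G + (-3 - 6)) = 8*(2*G - 9) = 8*(-9 + 2*G) = -72 + 16*G)
T = -105 (T = (-72 + 16*(-2)) - 1*1 = (-72 - 32) - 1 = -104 - 1 = -105)
I(v) = 2*v
j = -210 (j = 2*(-105) = -210)
((17 + 54) + j)*(20 - 49) = ((17 + 54) - 210)*(20 - 49) = (71 - 210)*(-29) = -139*(-29) = 4031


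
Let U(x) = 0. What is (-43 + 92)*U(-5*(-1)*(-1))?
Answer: 0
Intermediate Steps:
(-43 + 92)*U(-5*(-1)*(-1)) = (-43 + 92)*0 = 49*0 = 0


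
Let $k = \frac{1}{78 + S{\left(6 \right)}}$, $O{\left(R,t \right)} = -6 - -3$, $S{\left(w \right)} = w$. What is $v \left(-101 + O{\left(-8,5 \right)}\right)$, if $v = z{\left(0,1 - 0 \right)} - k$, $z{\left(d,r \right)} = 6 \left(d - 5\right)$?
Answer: $\frac{65546}{21} \approx 3121.2$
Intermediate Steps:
$z{\left(d,r \right)} = -30 + 6 d$ ($z{\left(d,r \right)} = 6 \left(-5 + d\right) = -30 + 6 d$)
$O{\left(R,t \right)} = -3$ ($O{\left(R,t \right)} = -6 + 3 = -3$)
$k = \frac{1}{84}$ ($k = \frac{1}{78 + 6} = \frac{1}{84} \approx 0.011905$)
$v = - \frac{2521}{84}$ ($v = \left(-30 + 6 \cdot 0\right) - \frac{1}{84} = \left(-30 + 0\right) - \frac{1}{84} = -30 - \frac{1}{84} = - \frac{2521}{84} \approx -30.012$)
$v \left(-101 + O{\left(-8,5 \right)}\right) = - \frac{2521 \left(-101 - 3\right)}{84} = \left(- \frac{2521}{84}\right) \left(-104\right) = \frac{65546}{21}$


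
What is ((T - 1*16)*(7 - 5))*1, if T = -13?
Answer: -58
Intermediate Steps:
((T - 1*16)*(7 - 5))*1 = ((-13 - 1*16)*(7 - 5))*1 = ((-13 - 16)*2)*1 = -29*2*1 = -58*1 = -58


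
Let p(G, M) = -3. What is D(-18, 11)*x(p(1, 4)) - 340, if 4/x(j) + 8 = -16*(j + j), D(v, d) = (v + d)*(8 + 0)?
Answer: -3768/11 ≈ -342.55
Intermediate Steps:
D(v, d) = 8*d + 8*v (D(v, d) = (d + v)*8 = 8*d + 8*v)
x(j) = 4/(-8 - 32*j) (x(j) = 4/(-8 - 16*(j + j)) = 4/(-8 - 32*j))
D(-18, 11)*x(p(1, 4)) - 340 = (8*11 + 8*(-18))*(-1/(2 + 8*(-3))) - 340 = (88 - 144)*(-1/(2 - 24)) - 340 = -(-56)/(-22) - 340 = -(-56)*(-1)/22 - 340 = -56*1/22 - 340 = -28/11 - 340 = -3768/11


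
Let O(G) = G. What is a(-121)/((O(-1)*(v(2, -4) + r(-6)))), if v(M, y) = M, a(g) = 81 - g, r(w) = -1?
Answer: -202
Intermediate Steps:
a(-121)/((O(-1)*(v(2, -4) + r(-6)))) = (81 - 1*(-121))/((-(2 - 1))) = (81 + 121)/((-1*1)) = 202/(-1) = 202*(-1) = -202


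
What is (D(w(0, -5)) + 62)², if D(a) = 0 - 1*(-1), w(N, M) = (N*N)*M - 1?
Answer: 3969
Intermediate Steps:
w(N, M) = -1 + M*N² (w(N, M) = N²*M - 1 = M*N² - 1 = -1 + M*N²)
D(a) = 1 (D(a) = 0 + 1 = 1)
(D(w(0, -5)) + 62)² = (1 + 62)² = 63² = 3969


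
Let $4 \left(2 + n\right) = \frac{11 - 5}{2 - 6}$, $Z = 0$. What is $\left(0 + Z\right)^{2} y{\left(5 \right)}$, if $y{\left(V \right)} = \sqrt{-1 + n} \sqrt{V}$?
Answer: $0$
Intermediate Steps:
$n = - \frac{19}{8}$ ($n = -2 + \frac{\left(11 - 5\right) \frac{1}{2 - 6}}{4} = -2 + \frac{6 \frac{1}{-4}}{4} = -2 + \frac{6 \left(- \frac{1}{4}\right)}{4} = -2 + \frac{1}{4} \left(- \frac{3}{2}\right) = -2 - \frac{3}{8} = - \frac{19}{8} \approx -2.375$)
$y{\left(V \right)} = \frac{3 i \sqrt{6} \sqrt{V}}{4}$ ($y{\left(V \right)} = \sqrt{-1 - \frac{19}{8}} \sqrt{V} = \sqrt{- \frac{27}{8}} \sqrt{V} = \frac{3 i \sqrt{6}}{4} \sqrt{V} = \frac{3 i \sqrt{6} \sqrt{V}}{4}$)
$\left(0 + Z\right)^{2} y{\left(5 \right)} = \left(0 + 0\right)^{2} \frac{3 i \sqrt{6} \sqrt{5}}{4} = 0^{2} \frac{3 i \sqrt{30}}{4} = 0 \frac{3 i \sqrt{30}}{4} = 0$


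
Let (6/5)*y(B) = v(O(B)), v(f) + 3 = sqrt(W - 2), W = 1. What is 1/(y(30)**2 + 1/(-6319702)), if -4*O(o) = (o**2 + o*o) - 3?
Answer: 8986192252032969/78005140454579453 + 6739644380985675*I/78005140454579453 ≈ 0.1152 + 0.0864*I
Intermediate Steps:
O(o) = 3/4 - o**2/2 (O(o) = -((o**2 + o*o) - 3)/4 = -((o**2 + o**2) - 3)/4 = -(2*o**2 - 3)/4 = -(-3 + 2*o**2)/4 = 3/4 - o**2/2)
v(f) = -3 + I (v(f) = -3 + sqrt(1 - 2) = -3 + sqrt(-1) = -3 + I)
y(B) = -5/2 + 5*I/6 (y(B) = 5*(-3 + I)/6 = -5/2 + 5*I/6)
1/(y(30)**2 + 1/(-6319702)) = 1/((-5/2 + 5*I/6)**2 + 1/(-6319702)) = 1/((-5/2 + 5*I/6)**2 - 1/6319702) = 1/(-1/6319702 + (-5/2 + 5*I/6)**2)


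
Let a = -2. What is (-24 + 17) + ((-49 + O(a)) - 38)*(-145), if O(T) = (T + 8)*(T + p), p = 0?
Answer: 14348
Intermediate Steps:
O(T) = T*(8 + T) (O(T) = (T + 8)*(T + 0) = (8 + T)*T = T*(8 + T))
(-24 + 17) + ((-49 + O(a)) - 38)*(-145) = (-24 + 17) + ((-49 - 2*(8 - 2)) - 38)*(-145) = -7 + ((-49 - 2*6) - 38)*(-145) = -7 + ((-49 - 12) - 38)*(-145) = -7 + (-61 - 38)*(-145) = -7 - 99*(-145) = -7 + 14355 = 14348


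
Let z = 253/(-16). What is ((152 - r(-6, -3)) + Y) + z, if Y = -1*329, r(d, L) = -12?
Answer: -2893/16 ≈ -180.81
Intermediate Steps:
z = -253/16 (z = 253*(-1/16) = -253/16 ≈ -15.813)
Y = -329
((152 - r(-6, -3)) + Y) + z = ((152 - 1*(-12)) - 329) - 253/16 = ((152 + 12) - 329) - 253/16 = (164 - 329) - 253/16 = -165 - 253/16 = -2893/16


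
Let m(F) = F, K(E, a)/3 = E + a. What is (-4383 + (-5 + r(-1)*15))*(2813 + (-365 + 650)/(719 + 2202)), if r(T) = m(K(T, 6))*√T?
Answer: -36056450504/2921 + 1848838050*I/2921 ≈ -1.2344e+7 + 6.3295e+5*I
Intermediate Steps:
K(E, a) = 3*E + 3*a (K(E, a) = 3*(E + a) = 3*E + 3*a)
r(T) = √T*(18 + 3*T) (r(T) = (3*T + 3*6)*√T = (3*T + 18)*√T = (18 + 3*T)*√T = √T*(18 + 3*T))
(-4383 + (-5 + r(-1)*15))*(2813 + (-365 + 650)/(719 + 2202)) = (-4383 + (-5 + (3*√(-1)*(6 - 1))*15))*(2813 + (-365 + 650)/(719 + 2202)) = (-4383 + (-5 + (3*I*5)*15))*(2813 + 285/2921) = (-4383 + (-5 + (15*I)*15))*(2813 + 285*(1/2921)) = (-4383 + (-5 + 225*I))*(2813 + 285/2921) = (-4388 + 225*I)*(8217058/2921) = -36056450504/2921 + 1848838050*I/2921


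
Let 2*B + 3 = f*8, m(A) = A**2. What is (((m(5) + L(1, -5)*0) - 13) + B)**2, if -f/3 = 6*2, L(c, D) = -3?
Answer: 71289/4 ≈ 17822.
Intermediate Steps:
f = -36 (f = -18*2 = -3*12 = -36)
B = -291/2 (B = -3/2 + (-36*8)/2 = -3/2 + (1/2)*(-288) = -3/2 - 144 = -291/2 ≈ -145.50)
(((m(5) + L(1, -5)*0) - 13) + B)**2 = (((5**2 - 3*0) - 13) - 291/2)**2 = (((25 + 0) - 13) - 291/2)**2 = ((25 - 13) - 291/2)**2 = (12 - 291/2)**2 = (-267/2)**2 = 71289/4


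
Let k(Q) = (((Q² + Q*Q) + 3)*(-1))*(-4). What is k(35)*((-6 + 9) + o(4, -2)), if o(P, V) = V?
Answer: 9812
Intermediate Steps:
k(Q) = 12 + 8*Q² (k(Q) = (((Q² + Q²) + 3)*(-1))*(-4) = ((2*Q² + 3)*(-1))*(-4) = ((3 + 2*Q²)*(-1))*(-4) = (-3 - 2*Q²)*(-4) = 12 + 8*Q²)
k(35)*((-6 + 9) + o(4, -2)) = (12 + 8*35²)*((-6 + 9) - 2) = (12 + 8*1225)*(3 - 2) = (12 + 9800)*1 = 9812*1 = 9812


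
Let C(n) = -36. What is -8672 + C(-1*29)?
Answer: -8708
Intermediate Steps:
-8672 + C(-1*29) = -8672 - 36 = -8708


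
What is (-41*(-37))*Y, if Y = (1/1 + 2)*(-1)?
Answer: -4551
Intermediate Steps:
Y = -3 (Y = (1 + 2)*(-1) = 3*(-1) = -3)
(-41*(-37))*Y = -41*(-37)*(-3) = 1517*(-3) = -4551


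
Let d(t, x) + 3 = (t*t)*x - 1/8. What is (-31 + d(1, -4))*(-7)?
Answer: 2135/8 ≈ 266.88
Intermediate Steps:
d(t, x) = -25/8 + x*t**2 (d(t, x) = -3 + ((t*t)*x - 1/8) = -3 + (t**2*x - 1*1/8) = -3 + (x*t**2 - 1/8) = -3 + (-1/8 + x*t**2) = -25/8 + x*t**2)
(-31 + d(1, -4))*(-7) = (-31 + (-25/8 - 4*1**2))*(-7) = (-31 + (-25/8 - 4*1))*(-7) = (-31 + (-25/8 - 4))*(-7) = (-31 - 57/8)*(-7) = -305/8*(-7) = 2135/8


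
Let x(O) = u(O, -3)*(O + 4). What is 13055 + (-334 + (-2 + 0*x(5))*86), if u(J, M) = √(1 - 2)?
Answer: 12549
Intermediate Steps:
u(J, M) = I (u(J, M) = √(-1) = I)
x(O) = I*(4 + O) (x(O) = I*(O + 4) = I*(4 + O))
13055 + (-334 + (-2 + 0*x(5))*86) = 13055 + (-334 + (-2 + 0*(I*(4 + 5)))*86) = 13055 + (-334 + (-2 + 0*(I*9))*86) = 13055 + (-334 + (-2 + 0*(9*I))*86) = 13055 + (-334 + (-2 + 0)*86) = 13055 + (-334 - 2*86) = 13055 + (-334 - 172) = 13055 - 506 = 12549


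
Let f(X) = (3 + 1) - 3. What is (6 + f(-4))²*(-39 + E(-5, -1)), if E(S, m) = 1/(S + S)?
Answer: -19159/10 ≈ -1915.9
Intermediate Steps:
E(S, m) = 1/(2*S)
f(X) = 1 (f(X) = 4 - 3 = 1)
(6 + f(-4))²*(-39 + E(-5, -1)) = (6 + 1)²*(-39 + (½)/(-5)) = 7²*(-39 + (½)*(-⅕)) = 49*(-39 - ⅒) = 49*(-391/10) = -19159/10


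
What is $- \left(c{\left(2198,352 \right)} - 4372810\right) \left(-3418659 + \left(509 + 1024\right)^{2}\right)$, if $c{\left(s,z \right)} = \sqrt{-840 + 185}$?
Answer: $-4672653581700 + 1068570 i \sqrt{655} \approx -4.6727 \cdot 10^{12} + 2.7348 \cdot 10^{7} i$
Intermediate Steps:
$c{\left(s,z \right)} = i \sqrt{655}$ ($c{\left(s,z \right)} = \sqrt{-655} = i \sqrt{655}$)
$- \left(c{\left(2198,352 \right)} - 4372810\right) \left(-3418659 + \left(509 + 1024\right)^{2}\right) = - \left(i \sqrt{655} - 4372810\right) \left(-3418659 + \left(509 + 1024\right)^{2}\right) = - \left(-4372810 + i \sqrt{655}\right) \left(-3418659 + 1533^{2}\right) = - \left(-4372810 + i \sqrt{655}\right) \left(-3418659 + 2350089\right) = - \left(-4372810 + i \sqrt{655}\right) \left(-1068570\right) = - (4672653581700 - 1068570 i \sqrt{655}) = -4672653581700 + 1068570 i \sqrt{655}$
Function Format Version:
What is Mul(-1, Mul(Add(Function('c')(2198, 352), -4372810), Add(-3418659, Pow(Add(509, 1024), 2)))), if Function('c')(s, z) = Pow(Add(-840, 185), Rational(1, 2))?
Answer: Add(-4672653581700, Mul(1068570, I, Pow(655, Rational(1, 2)))) ≈ Add(-4.6727e+12, Mul(2.7348e+7, I))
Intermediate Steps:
Function('c')(s, z) = Mul(I, Pow(655, Rational(1, 2))) (Function('c')(s, z) = Pow(-655, Rational(1, 2)) = Mul(I, Pow(655, Rational(1, 2))))
Mul(-1, Mul(Add(Function('c')(2198, 352), -4372810), Add(-3418659, Pow(Add(509, 1024), 2)))) = Mul(-1, Mul(Add(Mul(I, Pow(655, Rational(1, 2))), -4372810), Add(-3418659, Pow(Add(509, 1024), 2)))) = Mul(-1, Mul(Add(-4372810, Mul(I, Pow(655, Rational(1, 2)))), Add(-3418659, Pow(1533, 2)))) = Mul(-1, Mul(Add(-4372810, Mul(I, Pow(655, Rational(1, 2)))), Add(-3418659, 2350089))) = Mul(-1, Mul(Add(-4372810, Mul(I, Pow(655, Rational(1, 2)))), -1068570)) = Mul(-1, Add(4672653581700, Mul(-1068570, I, Pow(655, Rational(1, 2))))) = Add(-4672653581700, Mul(1068570, I, Pow(655, Rational(1, 2))))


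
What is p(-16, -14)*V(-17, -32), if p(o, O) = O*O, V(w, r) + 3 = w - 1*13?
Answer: -6468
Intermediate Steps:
V(w, r) = -16 + w (V(w, r) = -3 + (w - 1*13) = -3 + (w - 13) = -3 + (-13 + w) = -16 + w)
p(o, O) = O²
p(-16, -14)*V(-17, -32) = (-14)²*(-16 - 17) = 196*(-33) = -6468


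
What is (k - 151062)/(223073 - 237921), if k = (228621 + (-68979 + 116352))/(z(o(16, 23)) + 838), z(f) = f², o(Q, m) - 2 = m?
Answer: 363039/35728 ≈ 10.161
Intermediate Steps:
o(Q, m) = 2 + m
k = 14526/77 (k = (228621 + (-68979 + 116352))/((2 + 23)² + 838) = (228621 + 47373)/(25² + 838) = 275994/(625 + 838) = 275994/1463 = 275994*(1/1463) = 14526/77 ≈ 188.65)
(k - 151062)/(223073 - 237921) = (14526/77 - 151062)/(223073 - 237921) = -11617248/77/(-14848) = -11617248/77*(-1/14848) = 363039/35728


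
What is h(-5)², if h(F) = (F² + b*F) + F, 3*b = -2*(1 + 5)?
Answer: 1600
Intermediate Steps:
b = -4 (b = (-2*(1 + 5))/3 = (-2*6)/3 = (⅓)*(-12) = -4)
h(F) = F² - 3*F (h(F) = (F² - 4*F) + F = F² - 3*F)
h(-5)² = (-5*(-3 - 5))² = (-5*(-8))² = 40² = 1600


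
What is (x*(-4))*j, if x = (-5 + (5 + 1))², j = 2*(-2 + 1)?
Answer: 8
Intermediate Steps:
j = -2 (j = 2*(-1) = -2)
x = 1 (x = (-5 + 6)² = 1² = 1)
(x*(-4))*j = (1*(-4))*(-2) = -4*(-2) = 8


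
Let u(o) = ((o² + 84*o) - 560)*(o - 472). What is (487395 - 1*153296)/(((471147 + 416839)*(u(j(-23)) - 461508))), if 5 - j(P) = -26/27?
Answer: -6576070617/7874481603458206 ≈ -8.3511e-7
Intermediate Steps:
j(P) = 161/27 (j(P) = 5 - (-26)/27 = 5 - 1*(-26/27) = 5 + 26/27 = 161/27)
u(o) = (-472 + o)*(-560 + o² + 84*o) (u(o) = (-560 + o² + 84*o)*(-472 + o) = (-472 + o)*(-560 + o² + 84*o))
(487395 - 1*153296)/(((471147 + 416839)*(u(j(-23)) - 461508))) = (487395 - 1*153296)/(((471147 + 416839)*((264320 + (161/27)³ - 40208*161/27 - 388*(161/27)²) - 461508))) = (487395 - 153296)/((887986*((264320 + 4173281/19683 - 6473488/27 - 388*25921/729) - 461508))) = 334099/((887986*((264320 + 4173281/19683 - 6473488/27 - 10057348/729) - 461508))) = 334099/((887986*(216062693/19683 - 461508))) = 334099/((887986*(-8867799271/19683))) = 334099/(-7874481603458206/19683) = 334099*(-19683/7874481603458206) = -6576070617/7874481603458206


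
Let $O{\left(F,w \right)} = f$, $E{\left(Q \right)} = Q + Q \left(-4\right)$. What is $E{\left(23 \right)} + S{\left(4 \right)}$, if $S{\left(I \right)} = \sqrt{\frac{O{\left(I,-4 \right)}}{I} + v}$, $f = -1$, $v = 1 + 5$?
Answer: $-69 + \frac{\sqrt{23}}{2} \approx -66.602$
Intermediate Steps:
$v = 6$
$E{\left(Q \right)} = - 3 Q$ ($E{\left(Q \right)} = Q - 4 Q = - 3 Q$)
$O{\left(F,w \right)} = -1$
$S{\left(I \right)} = \sqrt{6 - \frac{1}{I}}$ ($S{\left(I \right)} = \sqrt{- \frac{1}{I} + 6} = \sqrt{6 - \frac{1}{I}}$)
$E{\left(23 \right)} + S{\left(4 \right)} = \left(-3\right) 23 + \sqrt{6 - \frac{1}{4}} = -69 + \sqrt{6 - \frac{1}{4}} = -69 + \sqrt{\frac{23}{4}} = -69 + \frac{\sqrt{23}}{2}$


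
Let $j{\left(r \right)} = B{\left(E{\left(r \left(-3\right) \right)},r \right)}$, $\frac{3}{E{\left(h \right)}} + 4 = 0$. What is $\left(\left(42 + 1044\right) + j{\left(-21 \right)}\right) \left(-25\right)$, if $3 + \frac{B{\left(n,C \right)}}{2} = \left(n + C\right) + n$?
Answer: $-25875$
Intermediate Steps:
$E{\left(h \right)} = - \frac{3}{4}$ ($E{\left(h \right)} = \frac{3}{-4 + 0} = \frac{3}{-4} = 3 \left(- \frac{1}{4}\right) = - \frac{3}{4}$)
$B{\left(n,C \right)} = -6 + 2 C + 4 n$ ($B{\left(n,C \right)} = -6 + 2 \left(\left(n + C\right) + n\right) = -6 + 2 \left(\left(C + n\right) + n\right) = -6 + 2 \left(C + 2 n\right) = -6 + \left(2 C + 4 n\right) = -6 + 2 C + 4 n$)
$j{\left(r \right)} = -9 + 2 r$ ($j{\left(r \right)} = -6 + 2 r + 4 \left(- \frac{3}{4}\right) = -6 + 2 r - 3 = -9 + 2 r$)
$\left(\left(42 + 1044\right) + j{\left(-21 \right)}\right) \left(-25\right) = \left(\left(42 + 1044\right) + \left(-9 + 2 \left(-21\right)\right)\right) \left(-25\right) = \left(1086 - 51\right) \left(-25\right) = 1035 \left(-25\right) = -25875$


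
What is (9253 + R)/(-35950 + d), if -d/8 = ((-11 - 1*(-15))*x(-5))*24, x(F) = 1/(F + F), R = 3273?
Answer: -31315/89683 ≈ -0.34917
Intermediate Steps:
x(F) = 1/(2*F)
d = 384/5 (d = -8*(-11 - 1*(-15))*((½)/(-5))*24 = -8*(-11 + 15)*((½)*(-⅕))*24 = -8*4*(-⅒)*24 = -(-16)*24/5 = -8*(-48/5) = 384/5 ≈ 76.800)
(9253 + R)/(-35950 + d) = (9253 + 3273)/(-35950 + 384/5) = 12526/(-179366/5) = 12526*(-5/179366) = -31315/89683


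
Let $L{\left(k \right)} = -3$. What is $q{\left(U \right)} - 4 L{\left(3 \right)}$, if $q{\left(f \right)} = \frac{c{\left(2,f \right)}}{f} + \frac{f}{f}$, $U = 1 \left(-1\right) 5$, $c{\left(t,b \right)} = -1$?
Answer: $\frac{66}{5} \approx 13.2$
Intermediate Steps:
$U = -5$ ($U = \left(-1\right) 5 = -5$)
$q{\left(f \right)} = 1 - \frac{1}{f}$ ($q{\left(f \right)} = - \frac{1}{f} + \frac{f}{f} = - \frac{1}{f} + 1 = 1 - \frac{1}{f}$)
$q{\left(U \right)} - 4 L{\left(3 \right)} = \frac{-1 - 5}{-5} - -12 = \left(- \frac{1}{5}\right) \left(-6\right) + 12 = \frac{6}{5} + 12 = \frac{66}{5}$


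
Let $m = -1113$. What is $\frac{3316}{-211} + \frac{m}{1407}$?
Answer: $- \frac{233355}{14137} \approx -16.507$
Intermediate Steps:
$\frac{3316}{-211} + \frac{m}{1407} = \frac{3316}{-211} - \frac{1113}{1407} = 3316 \left(- \frac{1}{211}\right) - \frac{53}{67} = - \frac{3316}{211} - \frac{53}{67} = - \frac{233355}{14137}$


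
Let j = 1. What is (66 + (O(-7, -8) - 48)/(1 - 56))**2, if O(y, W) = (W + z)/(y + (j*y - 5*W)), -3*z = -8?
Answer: 823116100/184041 ≈ 4472.5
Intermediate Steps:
z = 8/3 (z = -1/3*(-8) = 8/3 ≈ 2.6667)
O(y, W) = (8/3 + W)/(-5*W + 2*y) (O(y, W) = (W + 8/3)/(y + (1*y - 5*W)) = (8/3 + W)/(y + (y - 5*W)) = (8/3 + W)/(-5*W + 2*y))
(66 + (O(-7, -8) - 48)/(1 - 56))**2 = (66 + ((8 + 3*(-8))/(3*(-5*(-8) + 2*(-7))) - 48)/(1 - 56))**2 = (66 + ((8 - 24)/(3*(40 - 14)) - 48)/(-55))**2 = (66 + ((1/3)*(-16)/26 - 48)*(-1/55))**2 = (66 + ((1/3)*(1/26)*(-16) - 48)*(-1/55))**2 = (66 + (-8/39 - 48)*(-1/55))**2 = (66 - 1880/39*(-1/55))**2 = (66 + 376/429)**2 = (28690/429)**2 = 823116100/184041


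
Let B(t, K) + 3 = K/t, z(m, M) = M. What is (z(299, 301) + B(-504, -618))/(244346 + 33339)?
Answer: 5027/4665108 ≈ 0.0010776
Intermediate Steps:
B(t, K) = -3 + K/t
(z(299, 301) + B(-504, -618))/(244346 + 33339) = (301 + (-3 - 618/(-504)))/(244346 + 33339) = (301 + (-3 - 618*(-1/504)))/277685 = (301 + (-3 + 103/84))*(1/277685) = (301 - 149/84)*(1/277685) = (25135/84)*(1/277685) = 5027/4665108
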